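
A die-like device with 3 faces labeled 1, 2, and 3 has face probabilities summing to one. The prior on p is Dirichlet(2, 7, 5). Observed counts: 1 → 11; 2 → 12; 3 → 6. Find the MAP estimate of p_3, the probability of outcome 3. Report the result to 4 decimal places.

MAP estimate: 0.2500

The posterior is Dirichlet(αᵢ + nᵢ) = Dirichlet(13, 19, 11).
For a Dirichlet(a₁,…,a_K) with all aᵢ > 1, the mode has j-th component (aⱼ − 1)/(Σaᵢ − K).
Here Σaᵢ = 43 and K = 3, so p_3 = (11 − 1)/(43 − 3) = 10/40 ≈ 0.2500.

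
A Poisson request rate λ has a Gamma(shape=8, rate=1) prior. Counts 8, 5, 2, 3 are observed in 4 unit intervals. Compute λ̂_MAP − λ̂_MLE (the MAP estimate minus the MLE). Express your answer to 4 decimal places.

MAP − MLE = 0.5000

Σxᵢ = 18. Posterior is Gamma(26, 5); MAP = (26−1)/5 = 25/5 ≈ 5.00000.
MLE = x̄ = 18/4 ≈ 4.50000.
Difference = 25/5 − 18/4 = 1/2 ≈ 0.5000.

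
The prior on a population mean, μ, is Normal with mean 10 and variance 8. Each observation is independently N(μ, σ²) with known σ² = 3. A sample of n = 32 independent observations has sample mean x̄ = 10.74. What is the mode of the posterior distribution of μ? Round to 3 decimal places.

n = 32, x̄ = 10.74.
For a Normal prior and Normal likelihood with known variance, the posterior is Normal; its mode equals its mean, the precision-weighted average.
Prior precision 1/σ₀² = 1/8 = 0.125; data precision n/σ² = 32/3.
μ̂ = (0.125·10 + (32/3)·10.74) / (0.125 + 32/3) = 115.81/(259/24) = 1878/175 ≈ 10.731.

μ̂_MAP = 10.731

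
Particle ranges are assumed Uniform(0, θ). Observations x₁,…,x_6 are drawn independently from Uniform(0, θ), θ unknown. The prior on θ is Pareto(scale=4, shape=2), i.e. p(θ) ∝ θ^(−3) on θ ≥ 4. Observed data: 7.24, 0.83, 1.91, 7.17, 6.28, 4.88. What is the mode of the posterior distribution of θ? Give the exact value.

θ̂_MAP = 7.24

The Uniform(0, θ) likelihood is θ^(−n) for θ ≥ max(xᵢ), zero otherwise. Here max(xᵢ) = 7.24.
Posterior ∝ θ^(−3) · θ^(−6) = θ^(−9) on θ ≥ max(4, 7.24) = 7.24.
This density is strictly decreasing in θ, so the posterior mode lies at the lower boundary of the support.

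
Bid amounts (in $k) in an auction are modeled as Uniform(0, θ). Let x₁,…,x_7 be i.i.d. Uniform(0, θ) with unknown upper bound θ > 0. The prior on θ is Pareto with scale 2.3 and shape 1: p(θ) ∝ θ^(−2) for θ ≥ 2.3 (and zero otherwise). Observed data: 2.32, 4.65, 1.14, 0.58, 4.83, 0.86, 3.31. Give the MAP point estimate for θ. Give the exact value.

θ̂_MAP = 4.83

The Uniform(0, θ) likelihood is θ^(−n) for θ ≥ max(xᵢ), zero otherwise. Here max(xᵢ) = 4.83.
Posterior ∝ θ^(−2) · θ^(−7) = θ^(−9) on θ ≥ max(2.3, 4.83) = 4.83.
This density is strictly decreasing in θ, so the posterior mode lies at the lower boundary of the support.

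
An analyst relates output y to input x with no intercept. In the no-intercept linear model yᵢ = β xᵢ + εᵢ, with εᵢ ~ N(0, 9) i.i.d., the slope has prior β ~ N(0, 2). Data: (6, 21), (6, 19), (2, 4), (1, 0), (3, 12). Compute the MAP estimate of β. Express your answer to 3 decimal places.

β̂_MAP = 3.138

log p(β | y) = −Σ(yᵢ − βxᵢ)²/(2·9) − β²/(2·2) + const.
Setting the derivative to zero: Σxᵢ(yᵢ − βxᵢ)/9 − β/2 = 0, so β = Σxᵢyᵢ / (Σxᵢ² + σ²/τ²).
Σxᵢyᵢ = 6·21 + 6·19 + 2·4 + 1·0 + 3·12 = 284; Σxᵢ² = 86; σ²/τ² = 4.5.
β̂_MAP = 284 / (86 + 4.5) = 284/90.5 ≈ 3.138.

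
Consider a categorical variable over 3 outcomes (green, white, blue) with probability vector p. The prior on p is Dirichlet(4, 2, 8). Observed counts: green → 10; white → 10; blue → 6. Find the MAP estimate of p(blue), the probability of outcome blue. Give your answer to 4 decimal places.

The posterior is Dirichlet(αᵢ + nᵢ) = Dirichlet(14, 12, 14).
For a Dirichlet(a₁,…,a_K) with all aᵢ > 1, the mode has j-th component (aⱼ − 1)/(Σaᵢ − K).
Here Σaᵢ = 40 and K = 3, so p(blue) = (14 − 1)/(40 − 3) = 13/37 ≈ 0.3514.

MAP estimate of p(blue) = 0.3514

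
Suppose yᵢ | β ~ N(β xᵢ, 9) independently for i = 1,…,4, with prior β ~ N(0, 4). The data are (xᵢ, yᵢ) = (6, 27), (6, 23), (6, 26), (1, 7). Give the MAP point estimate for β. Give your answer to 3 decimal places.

log p(β | y) = −Σ(yᵢ − βxᵢ)²/(2·9) − β²/(2·4) + const.
Setting the derivative to zero: Σxᵢ(yᵢ − βxᵢ)/9 − β/4 = 0, so β = Σxᵢyᵢ / (Σxᵢ² + σ²/τ²).
Σxᵢyᵢ = 6·27 + 6·23 + 6·26 + 1·7 = 463; Σxᵢ² = 109; σ²/τ² = 2.25.
β̂_MAP = 463 / (109 + 2.25) = 463/111.25 ≈ 4.162.

β̂_MAP = 4.162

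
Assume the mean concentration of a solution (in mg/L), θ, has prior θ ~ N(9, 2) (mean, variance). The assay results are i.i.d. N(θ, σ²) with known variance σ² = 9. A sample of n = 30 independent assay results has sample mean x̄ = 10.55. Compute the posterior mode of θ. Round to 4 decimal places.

θ̂_MAP = 10.3478

n = 30, x̄ = 10.55.
For a Normal prior and Normal likelihood with known variance, the posterior is Normal; its mode equals its mean, the precision-weighted average.
Prior precision 1/σ₀² = 1/2 = 0.5; data precision n/σ² = 30/9 = 10/3.
θ̂ = (0.5·9 + (10/3)·10.55) / (0.5 + 10/3) = (119/3)/(23/6) = 238/23 ≈ 10.3478.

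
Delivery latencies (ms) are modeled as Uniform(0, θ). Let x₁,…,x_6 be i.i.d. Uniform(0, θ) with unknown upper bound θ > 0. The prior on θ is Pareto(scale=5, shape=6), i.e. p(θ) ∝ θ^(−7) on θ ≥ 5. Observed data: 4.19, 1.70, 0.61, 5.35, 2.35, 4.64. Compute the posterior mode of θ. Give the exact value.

θ̂_MAP = 5.35

The Uniform(0, θ) likelihood is θ^(−n) for θ ≥ max(xᵢ), zero otherwise. Here max(xᵢ) = 5.35.
Posterior ∝ θ^(−7) · θ^(−6) = θ^(−13) on θ ≥ max(5, 5.35) = 5.35.
This density is strictly decreasing in θ, so the posterior mode lies at the lower boundary of the support.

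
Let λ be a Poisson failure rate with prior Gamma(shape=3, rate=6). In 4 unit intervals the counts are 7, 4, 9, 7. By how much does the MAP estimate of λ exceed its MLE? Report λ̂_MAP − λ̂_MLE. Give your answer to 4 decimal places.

Σxᵢ = 27. Posterior is Gamma(30, 10); MAP = (30−1)/10 = 29/10 ≈ 2.90000.
MLE = x̄ = 27/4 ≈ 6.75000.
Difference = 29/10 − 27/4 = -77/20 ≈ -3.8500.

MAP − MLE = -3.8500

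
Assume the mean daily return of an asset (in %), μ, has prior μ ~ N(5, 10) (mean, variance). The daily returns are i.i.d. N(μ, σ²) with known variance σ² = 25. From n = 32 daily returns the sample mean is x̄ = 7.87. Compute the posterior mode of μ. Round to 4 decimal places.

n = 32, x̄ = 7.87.
For a Normal prior and Normal likelihood with known variance, the posterior is Normal; its mode equals its mean, the precision-weighted average.
Prior precision 1/σ₀² = 1/10 = 0.1; data precision n/σ² = 32/25 = 1.28.
μ̂ = (0.1·5 + 1.28·7.87) / (0.1 + 1.28) = 10.5736/1.38 = 13217/1725 ≈ 7.6620.

μ̂_MAP = 7.6620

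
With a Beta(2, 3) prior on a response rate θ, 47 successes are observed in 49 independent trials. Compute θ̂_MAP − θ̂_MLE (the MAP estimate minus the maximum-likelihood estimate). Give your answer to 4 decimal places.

MAP − MLE = -0.0361

Posterior is Beta(49, 5); MAP = (49−1)/(54−2) = 48/52 ≈ 0.92308.
MLE ignores the prior: θ̂_MLE = k/n = 47/49 ≈ 0.95918.
Difference = 48/52 − 47/49 = -23/637 ≈ -0.0361.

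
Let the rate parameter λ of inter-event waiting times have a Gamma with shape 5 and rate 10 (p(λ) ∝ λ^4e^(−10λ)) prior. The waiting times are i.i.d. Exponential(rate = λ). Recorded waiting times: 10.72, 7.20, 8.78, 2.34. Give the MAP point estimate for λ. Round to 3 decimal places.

λ̂_MAP = 0.205

The Exponential(rate=λ) likelihood is ∝ λ^n e^(−λΣtᵢ). Here n = 4 and Σtᵢ = 10.72 + 7.20 + 8.78 + 2.34 = 29.04.
Posterior ∝ λ^4e^(−10λ) · λ^4e^(−29.04λ) = λ^8e^(−39.04λ), i.e. Gamma(9, 39.04).
Mode = (a−1)/b = 8/39.04 ≈ 0.205.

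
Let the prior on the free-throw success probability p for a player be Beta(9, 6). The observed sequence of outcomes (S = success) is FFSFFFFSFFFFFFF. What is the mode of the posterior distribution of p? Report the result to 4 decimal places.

Prior: Beta(9, 6).
Data: 2 successes in 15 trials (from the sequence). The binomial likelihood contributes p^2(1−p)^13, so the posterior is Beta(9+2, 6+13) = Beta(11, 19).
For Beta(a, b) with a, b > 1 the mode is (a−1)/(a+b−2) = 10/28 ≈ 0.3571.

p̂_MAP = 0.3571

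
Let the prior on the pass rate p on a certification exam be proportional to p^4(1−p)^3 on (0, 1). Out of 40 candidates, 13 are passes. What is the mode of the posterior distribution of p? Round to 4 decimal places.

p̂_MAP = 0.3617

The prior density ∝ p^4(1−p)^3 is the kernel of Beta(5, 4).
Data: 13 successes in 40 trials. The binomial likelihood contributes p^13(1−p)^27, so the posterior is Beta(5+13, 4+27) = Beta(18, 31).
For Beta(a, b) with a, b > 1 the mode is (a−1)/(a+b−2) = 17/47 ≈ 0.3617.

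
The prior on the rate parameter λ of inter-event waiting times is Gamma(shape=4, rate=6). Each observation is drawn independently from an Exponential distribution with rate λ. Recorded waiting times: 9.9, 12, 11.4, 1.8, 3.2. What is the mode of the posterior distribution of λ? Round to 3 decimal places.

The Exponential(rate=λ) likelihood is ∝ λ^n e^(−λΣtᵢ). Here n = 5 and Σtᵢ = 9.9 + 12 + 11.4 + 1.8 + 3.2 = 38.3.
Posterior ∝ λ^3e^(−6λ) · λ^5e^(−38.3λ) = λ^8e^(−44.3λ), i.e. Gamma(9, 44.3).
Mode = (a−1)/b = 8/44.3 ≈ 0.181.

λ̂_MAP = 0.181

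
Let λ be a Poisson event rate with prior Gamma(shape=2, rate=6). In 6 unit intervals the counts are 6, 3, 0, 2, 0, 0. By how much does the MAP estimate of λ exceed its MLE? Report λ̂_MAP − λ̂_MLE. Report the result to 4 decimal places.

Σxᵢ = 11. Posterior is Gamma(13, 12); MAP = (13−1)/12 = 12/12 ≈ 1.00000.
MLE = x̄ = 11/6 ≈ 1.83333.
Difference = 12/12 − 11/6 = -5/6 ≈ -0.8333.

MAP − MLE = -0.8333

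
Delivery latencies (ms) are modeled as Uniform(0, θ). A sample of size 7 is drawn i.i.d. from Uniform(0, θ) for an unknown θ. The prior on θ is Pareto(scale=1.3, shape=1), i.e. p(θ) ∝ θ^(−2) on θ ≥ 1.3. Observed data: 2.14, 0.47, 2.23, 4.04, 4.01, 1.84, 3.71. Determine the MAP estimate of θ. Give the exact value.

The Uniform(0, θ) likelihood is θ^(−n) for θ ≥ max(xᵢ), zero otherwise. Here max(xᵢ) = 4.04.
Posterior ∝ θ^(−2) · θ^(−7) = θ^(−9) on θ ≥ max(1.3, 4.04) = 4.04.
This density is strictly decreasing in θ, so the posterior mode lies at the lower boundary of the support.

θ̂_MAP = 4.04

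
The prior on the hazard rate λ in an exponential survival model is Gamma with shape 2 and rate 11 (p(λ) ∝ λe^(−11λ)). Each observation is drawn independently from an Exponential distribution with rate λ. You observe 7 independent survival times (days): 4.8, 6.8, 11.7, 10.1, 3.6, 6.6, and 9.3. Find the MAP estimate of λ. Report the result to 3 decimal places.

λ̂_MAP = 0.125

The Exponential(rate=λ) likelihood is ∝ λ^n e^(−λΣtᵢ). Here n = 7 and Σtᵢ = 4.8 + 6.8 + 11.7 + 10.1 + 3.6 + 6.6 + 9.3 = 52.9.
Posterior ∝ λe^(−11λ) · λ^7e^(−52.9λ) = λ^8e^(−63.9λ), i.e. Gamma(9, 63.9).
Mode = (a−1)/b = 8/63.9 ≈ 0.125.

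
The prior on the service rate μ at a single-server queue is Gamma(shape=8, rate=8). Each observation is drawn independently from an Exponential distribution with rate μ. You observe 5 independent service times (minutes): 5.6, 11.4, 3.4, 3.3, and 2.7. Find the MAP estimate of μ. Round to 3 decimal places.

μ̂_MAP = 0.349

The Exponential(rate=μ) likelihood is ∝ μ^n e^(−μΣtᵢ). Here n = 5 and Σtᵢ = 5.6 + 11.4 + 3.4 + 3.3 + 2.7 = 26.4.
Posterior ∝ μ^7e^(−8μ) · μ^5e^(−26.4μ) = μ^12e^(−34.4μ), i.e. Gamma(13, 34.4).
Mode = (a−1)/b = 12/34.4 ≈ 0.349.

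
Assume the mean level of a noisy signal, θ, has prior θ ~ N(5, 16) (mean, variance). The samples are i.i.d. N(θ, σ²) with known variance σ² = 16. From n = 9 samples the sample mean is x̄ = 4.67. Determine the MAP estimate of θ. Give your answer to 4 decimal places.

θ̂_MAP = 4.7030

n = 9, x̄ = 4.67.
For a Normal prior and Normal likelihood with known variance, the posterior is Normal; its mode equals its mean, the precision-weighted average.
Prior precision 1/σ₀² = 1/16 = 0.0625; data precision n/σ² = 9/16 = 0.5625.
θ̂ = (0.0625·5 + 0.5625·4.67) / (0.0625 + 0.5625) = 2.939375/0.625 = 4.7030.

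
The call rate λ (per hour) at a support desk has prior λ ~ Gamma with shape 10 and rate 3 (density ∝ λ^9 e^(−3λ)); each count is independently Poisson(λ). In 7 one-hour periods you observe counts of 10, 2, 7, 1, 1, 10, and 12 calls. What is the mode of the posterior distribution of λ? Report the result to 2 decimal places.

Σxᵢ = 10+2+7+1+1+10+12 = 43, with n = 7.
Posterior ∝ λ^9e^(−3λ) · λ^43e^(−7λ) = λ^52e^(−10λ), i.e. Gamma(shape=53, rate=10).
The mode of a Gamma(a, b) with a ≥ 1 (shape–rate) is (a−1)/b = 52/10 ≈ 5.20.

λ̂_MAP = 5.20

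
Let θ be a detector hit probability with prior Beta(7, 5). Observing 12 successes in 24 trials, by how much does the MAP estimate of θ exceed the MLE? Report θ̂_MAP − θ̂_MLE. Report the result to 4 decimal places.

MAP − MLE = 0.0294

Posterior is Beta(19, 17); MAP = (19−1)/(36−2) = 18/34 ≈ 0.52941.
MLE ignores the prior: θ̂_MLE = k/n = 12/24 ≈ 0.50000.
Difference = 18/34 − 12/24 = 1/34 ≈ 0.0294.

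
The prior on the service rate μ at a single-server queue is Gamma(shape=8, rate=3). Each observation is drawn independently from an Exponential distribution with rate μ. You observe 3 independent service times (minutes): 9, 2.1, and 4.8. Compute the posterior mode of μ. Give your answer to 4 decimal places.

μ̂_MAP = 0.5291

The Exponential(rate=μ) likelihood is ∝ μ^n e^(−μΣtᵢ). Here n = 3 and Σtᵢ = 9 + 2.1 + 4.8 = 15.9.
Posterior ∝ μ^7e^(−3μ) · μ^3e^(−15.9μ) = μ^10e^(−18.9μ), i.e. Gamma(11, 18.9).
Mode = (a−1)/b = 10/18.9 ≈ 0.5291.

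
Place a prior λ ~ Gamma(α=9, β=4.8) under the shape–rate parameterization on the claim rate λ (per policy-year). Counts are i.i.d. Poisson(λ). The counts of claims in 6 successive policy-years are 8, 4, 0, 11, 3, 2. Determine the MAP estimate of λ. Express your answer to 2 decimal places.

Σxᵢ = 8+4+0+11+3+2 = 28, with n = 6.
Posterior ∝ λ^8e^(−4.8λ) · λ^28e^(−6λ) = λ^36e^(−10.8λ), i.e. Gamma(shape=37, rate=10.8).
The mode of a Gamma(a, b) with a ≥ 1 (shape–rate) is (a−1)/b = 36/10.8 ≈ 3.33.

λ̂_MAP = 3.33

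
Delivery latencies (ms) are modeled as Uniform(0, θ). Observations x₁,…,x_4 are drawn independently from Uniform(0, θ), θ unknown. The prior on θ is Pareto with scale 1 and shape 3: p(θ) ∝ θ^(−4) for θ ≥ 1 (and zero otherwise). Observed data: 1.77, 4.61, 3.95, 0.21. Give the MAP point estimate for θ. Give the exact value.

The Uniform(0, θ) likelihood is θ^(−n) for θ ≥ max(xᵢ), zero otherwise. Here max(xᵢ) = 4.61.
Posterior ∝ θ^(−4) · θ^(−4) = θ^(−8) on θ ≥ max(1, 4.61) = 4.61.
This density is strictly decreasing in θ, so the posterior mode lies at the lower boundary of the support.

θ̂_MAP = 4.61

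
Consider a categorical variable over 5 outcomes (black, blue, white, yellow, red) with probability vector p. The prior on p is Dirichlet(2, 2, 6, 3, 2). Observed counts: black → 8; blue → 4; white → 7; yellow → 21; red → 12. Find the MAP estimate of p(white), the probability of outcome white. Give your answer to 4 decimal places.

MAP estimate of p(white) = 0.1935

The posterior is Dirichlet(αᵢ + nᵢ) = Dirichlet(10, 6, 13, 24, 14).
For a Dirichlet(a₁,…,a_K) with all aᵢ > 1, the mode has j-th component (aⱼ − 1)/(Σaᵢ − K).
Here Σaᵢ = 67 and K = 5, so p(white) = (13 − 1)/(67 − 5) = 12/62 ≈ 0.1935.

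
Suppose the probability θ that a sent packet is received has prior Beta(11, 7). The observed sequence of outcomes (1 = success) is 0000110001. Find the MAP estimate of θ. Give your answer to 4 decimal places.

θ̂_MAP = 0.5000

Prior: Beta(11, 7).
Data: 3 successes in 10 trials (from the sequence). The binomial likelihood contributes θ^3(1−θ)^7, so the posterior is Beta(11+3, 7+7) = Beta(14, 14).
For Beta(a, b) with a, b > 1 the mode is (a−1)/(a+b−2) = 13/26 ≈ 0.5000.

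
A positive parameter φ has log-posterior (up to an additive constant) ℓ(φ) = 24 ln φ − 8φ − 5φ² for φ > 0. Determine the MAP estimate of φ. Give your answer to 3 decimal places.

φ̂_MAP = 1.200

ℓ'(φ) = 24/φ − 8 − 10φ. Setting this to zero and multiplying by φ: 10φ² + 8φ − 24 = 0.
φ = (−8 + √(8² + 4·10·24)) / (2·10) = (−8 + √1024) / 20 = (−8 + 32)/20 = 6/5.
ℓ''(φ) = −24/φ² − 10 < 0, confirming a maximum.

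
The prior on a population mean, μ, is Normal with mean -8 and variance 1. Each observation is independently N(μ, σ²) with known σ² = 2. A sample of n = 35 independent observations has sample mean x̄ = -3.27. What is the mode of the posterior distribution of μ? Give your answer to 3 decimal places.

μ̂_MAP = -3.526

n = 35, x̄ = -3.27.
For a Normal prior and Normal likelihood with known variance, the posterior is Normal; its mode equals its mean, the precision-weighted average.
Prior precision 1/σ₀² = 1/1 = 1; data precision n/σ² = 35/2 = 17.5.
μ̂ = (1·(-8) + 17.5·(-3.27)) / (1 + 17.5) = (-65.225)/18.5 = -2609/740 ≈ -3.526.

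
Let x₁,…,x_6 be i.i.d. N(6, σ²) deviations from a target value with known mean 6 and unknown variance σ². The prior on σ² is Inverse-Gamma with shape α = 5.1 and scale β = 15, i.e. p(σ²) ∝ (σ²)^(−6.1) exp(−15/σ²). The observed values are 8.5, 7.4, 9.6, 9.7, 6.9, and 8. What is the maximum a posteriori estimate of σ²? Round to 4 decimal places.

Sum of squared deviations about the known mean: SS = (8.5−6)² + (7.4−6)² + (9.6−6)² + (9.7−6)² + (6.9−6)² + (8−6)² = 39.67.
The Normal likelihood contributes (σ²)^(−n/2) exp(−SS/(2σ²)), so the posterior is Inverse-Gamma(α + n/2, β + SS/2) = Inverse-Gamma(8.1, 34.835).
The mode of Inverse-Gamma(a, b) is b/(a+1) = 34.835/9.1 ≈ 3.8280.

σ̂²_MAP = 3.8280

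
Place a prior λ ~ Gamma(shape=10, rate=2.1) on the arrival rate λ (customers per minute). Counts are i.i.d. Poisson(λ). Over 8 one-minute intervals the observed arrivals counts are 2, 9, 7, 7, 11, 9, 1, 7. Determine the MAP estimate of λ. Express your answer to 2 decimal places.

λ̂_MAP = 6.14

Σxᵢ = 2+9+7+7+11+9+1+7 = 53, with n = 8.
Posterior ∝ λ^9e^(−2.1λ) · λ^53e^(−8λ) = λ^62e^(−10.1λ), i.e. Gamma(shape=63, rate=10.1).
The mode of a Gamma(a, b) with a ≥ 1 (shape–rate) is (a−1)/b = 62/10.1 ≈ 6.14.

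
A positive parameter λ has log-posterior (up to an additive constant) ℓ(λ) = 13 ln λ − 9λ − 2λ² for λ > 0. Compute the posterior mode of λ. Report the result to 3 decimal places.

λ̂_MAP = 1.000

ℓ'(λ) = 13/λ − 9 − 4λ. Setting this to zero and multiplying by λ: 4λ² + 9λ − 13 = 0.
λ = (−9 + √(9² + 4·4·13)) / (2·4) = (−9 + √289) / 8 = (−9 + 17)/8 = 1.
ℓ''(λ) = −13/λ² − 4 < 0, confirming a maximum.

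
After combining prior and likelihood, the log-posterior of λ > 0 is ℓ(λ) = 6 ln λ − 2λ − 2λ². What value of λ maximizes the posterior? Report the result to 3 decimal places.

λ̂_MAP = 1.000

ℓ'(λ) = 6/λ − 2 − 4λ. Setting this to zero and multiplying by λ: 4λ² + 2λ − 6 = 0.
λ = (−2 + √(2² + 4·4·6)) / (2·4) = (−2 + √100) / 8 = (−2 + 10)/8 = 1.
ℓ''(λ) = −6/λ² − 4 < 0, confirming a maximum.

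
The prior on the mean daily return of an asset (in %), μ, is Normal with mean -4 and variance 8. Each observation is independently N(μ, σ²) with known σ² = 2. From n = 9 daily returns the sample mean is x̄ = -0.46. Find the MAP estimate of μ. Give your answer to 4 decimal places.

n = 9, x̄ = -0.46.
For a Normal prior and Normal likelihood with known variance, the posterior is Normal; its mode equals its mean, the precision-weighted average.
Prior precision 1/σ₀² = 1/8 = 0.125; data precision n/σ² = 9/2 = 4.5.
μ̂ = (0.125·(-4) + 4.5·(-0.46)) / (0.125 + 4.5) = (-2.57)/4.625 = -514/925 ≈ -0.5557.

μ̂_MAP = -0.5557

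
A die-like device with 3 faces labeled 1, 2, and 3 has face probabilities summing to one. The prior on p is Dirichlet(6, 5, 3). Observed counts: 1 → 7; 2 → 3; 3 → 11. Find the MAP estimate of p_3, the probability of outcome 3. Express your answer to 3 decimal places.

MAP estimate: 0.406

The posterior is Dirichlet(αᵢ + nᵢ) = Dirichlet(13, 8, 14).
For a Dirichlet(a₁,…,a_K) with all aᵢ > 1, the mode has j-th component (aⱼ − 1)/(Σaᵢ − K).
Here Σaᵢ = 35 and K = 3, so p_3 = (14 − 1)/(35 − 3) = 13/32 ≈ 0.406.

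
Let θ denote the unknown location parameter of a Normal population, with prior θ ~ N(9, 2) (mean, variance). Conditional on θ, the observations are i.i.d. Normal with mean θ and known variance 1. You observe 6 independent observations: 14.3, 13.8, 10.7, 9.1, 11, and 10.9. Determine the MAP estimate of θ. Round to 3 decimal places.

n = 6; x̄ = (14.3 + 13.8 + 10.7 + 9.1 + 11 + 10.9)/6 = 69.8/6 = 349/30 ≈ 11.6333.
For a Normal prior and Normal likelihood with known variance, the posterior is Normal; its mode equals its mean, the precision-weighted average.
Prior precision 1/σ₀² = 1/2 = 0.5; data precision n/σ² = 6/1 = 6.
θ̂ = (0.5·9 + 6·(349/30)) / (0.5 + 6) = 74.3/6.5 = 743/65 ≈ 11.431.

θ̂_MAP = 11.431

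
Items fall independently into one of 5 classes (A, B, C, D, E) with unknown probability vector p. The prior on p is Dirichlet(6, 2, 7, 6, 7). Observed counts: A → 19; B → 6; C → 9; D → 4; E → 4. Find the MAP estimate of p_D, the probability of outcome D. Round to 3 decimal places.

MAP estimate of p_D = 0.138

The posterior is Dirichlet(αᵢ + nᵢ) = Dirichlet(25, 8, 16, 10, 11).
For a Dirichlet(a₁,…,a_K) with all aᵢ > 1, the mode has j-th component (aⱼ − 1)/(Σaᵢ − K).
Here Σaᵢ = 70 and K = 5, so p_D = (10 − 1)/(70 − 5) = 9/65 ≈ 0.138.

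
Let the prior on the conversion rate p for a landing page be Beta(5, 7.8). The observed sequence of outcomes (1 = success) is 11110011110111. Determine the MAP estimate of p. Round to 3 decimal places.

Prior: Beta(5, 7.8).
Data: 11 successes in 14 trials (from the sequence). The binomial likelihood contributes p^11(1−p)^3, so the posterior is Beta(5+11, 7.8+3) = Beta(16, 10.8).
For Beta(a, b) with a, b > 1 the mode is (a−1)/(a+b−2) = 15/24.8 ≈ 0.605.

p̂_MAP = 0.605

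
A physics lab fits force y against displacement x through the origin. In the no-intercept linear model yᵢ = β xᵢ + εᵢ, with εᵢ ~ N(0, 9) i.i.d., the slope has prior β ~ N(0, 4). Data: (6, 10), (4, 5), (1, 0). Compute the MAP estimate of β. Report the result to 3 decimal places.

β̂_MAP = 1.448

log p(β | y) = −Σ(yᵢ − βxᵢ)²/(2·9) − β²/(2·4) + const.
Setting the derivative to zero: Σxᵢ(yᵢ − βxᵢ)/9 − β/4 = 0, so β = Σxᵢyᵢ / (Σxᵢ² + σ²/τ²).
Σxᵢyᵢ = 6·10 + 4·5 + 1·0 = 80; Σxᵢ² = 53; σ²/τ² = 2.25.
β̂_MAP = 80 / (53 + 2.25) = 80/55.25 ≈ 1.448.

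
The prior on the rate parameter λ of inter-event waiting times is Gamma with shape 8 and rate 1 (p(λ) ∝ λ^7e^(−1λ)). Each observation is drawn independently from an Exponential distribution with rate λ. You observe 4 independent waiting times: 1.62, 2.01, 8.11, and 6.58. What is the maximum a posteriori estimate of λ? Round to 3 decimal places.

The Exponential(rate=λ) likelihood is ∝ λ^n e^(−λΣtᵢ). Here n = 4 and Σtᵢ = 1.62 + 2.01 + 8.11 + 6.58 = 18.32.
Posterior ∝ λ^7e^(−1λ) · λ^4e^(−18.32λ) = λ^11e^(−19.32λ), i.e. Gamma(12, 19.32).
Mode = (a−1)/b = 11/19.32 ≈ 0.569.

λ̂_MAP = 0.569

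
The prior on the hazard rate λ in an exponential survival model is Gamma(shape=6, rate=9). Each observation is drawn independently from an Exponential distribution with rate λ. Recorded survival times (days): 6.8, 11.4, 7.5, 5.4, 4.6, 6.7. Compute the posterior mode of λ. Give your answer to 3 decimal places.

λ̂_MAP = 0.214

The Exponential(rate=λ) likelihood is ∝ λ^n e^(−λΣtᵢ). Here n = 6 and Σtᵢ = 6.8 + 11.4 + 7.5 + 5.4 + 4.6 + 6.7 = 42.4.
Posterior ∝ λ^5e^(−9λ) · λ^6e^(−42.4λ) = λ^11e^(−51.4λ), i.e. Gamma(12, 51.4).
Mode = (a−1)/b = 11/51.4 ≈ 0.214.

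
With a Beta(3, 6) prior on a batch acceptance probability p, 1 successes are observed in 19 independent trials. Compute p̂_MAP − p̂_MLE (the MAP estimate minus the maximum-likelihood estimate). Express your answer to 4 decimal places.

MAP − MLE = 0.0628

Posterior is Beta(4, 24); MAP = (4−1)/(28−2) = 3/26 ≈ 0.11538.
MLE ignores the prior: p̂_MLE = k/n = 1/19 ≈ 0.05263.
Difference = 3/26 − 1/19 = 31/494 ≈ 0.0628.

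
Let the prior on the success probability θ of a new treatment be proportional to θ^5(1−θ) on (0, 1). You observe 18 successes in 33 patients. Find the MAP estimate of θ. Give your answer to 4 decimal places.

The prior density ∝ θ^5(1−θ)^1 is the kernel of Beta(6, 2).
Data: 18 successes in 33 trials. The binomial likelihood contributes θ^18(1−θ)^15, so the posterior is Beta(6+18, 2+15) = Beta(24, 17).
For Beta(a, b) with a, b > 1 the mode is (a−1)/(a+b−2) = 23/39 ≈ 0.5897.

θ̂_MAP = 0.5897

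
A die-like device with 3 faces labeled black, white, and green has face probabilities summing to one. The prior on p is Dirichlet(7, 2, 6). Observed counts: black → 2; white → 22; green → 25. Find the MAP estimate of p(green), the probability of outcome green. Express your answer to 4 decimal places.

The posterior is Dirichlet(αᵢ + nᵢ) = Dirichlet(9, 24, 31).
For a Dirichlet(a₁,…,a_K) with all aᵢ > 1, the mode has j-th component (aⱼ − 1)/(Σaᵢ − K).
Here Σaᵢ = 64 and K = 3, so p(green) = (31 − 1)/(64 − 3) = 30/61 ≈ 0.4918.

MAP estimate of p(green) = 0.4918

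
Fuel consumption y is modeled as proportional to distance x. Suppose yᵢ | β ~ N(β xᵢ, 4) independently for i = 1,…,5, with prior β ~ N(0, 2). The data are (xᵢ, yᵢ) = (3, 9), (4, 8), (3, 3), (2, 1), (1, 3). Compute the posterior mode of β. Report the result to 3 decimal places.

log p(β | y) = −Σ(yᵢ − βxᵢ)²/(2·4) − β²/(2·2) + const.
Setting the derivative to zero: Σxᵢ(yᵢ − βxᵢ)/4 − β/2 = 0, so β = Σxᵢyᵢ / (Σxᵢ² + σ²/τ²).
Σxᵢyᵢ = 3·9 + 4·8 + 3·3 + 2·1 + 1·3 = 73; Σxᵢ² = 39; σ²/τ² = 2.
β̂_MAP = 73 / (39 + 2) = 73/41 ≈ 1.780.

β̂_MAP = 1.780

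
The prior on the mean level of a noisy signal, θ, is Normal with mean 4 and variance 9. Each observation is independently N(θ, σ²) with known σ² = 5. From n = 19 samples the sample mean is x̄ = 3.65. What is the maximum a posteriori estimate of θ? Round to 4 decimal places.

n = 19, x̄ = 3.65.
For a Normal prior and Normal likelihood with known variance, the posterior is Normal; its mode equals its mean, the precision-weighted average.
Prior precision 1/σ₀² = 1/9; data precision n/σ² = 19/5 = 3.8.
θ̂ = ((1/9)·4 + 3.8·3.65) / (1/9 + 3.8) = (12883/900)/(176/45) = 12883/3520 ≈ 3.6599.

θ̂_MAP = 3.6599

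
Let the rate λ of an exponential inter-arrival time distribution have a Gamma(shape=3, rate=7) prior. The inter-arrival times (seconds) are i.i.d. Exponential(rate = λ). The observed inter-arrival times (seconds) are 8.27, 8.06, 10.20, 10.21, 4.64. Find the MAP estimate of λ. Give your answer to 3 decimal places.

λ̂_MAP = 0.145

The Exponential(rate=λ) likelihood is ∝ λ^n e^(−λΣtᵢ). Here n = 5 and Σtᵢ = 8.27 + 8.06 + 10.20 + 10.21 + 4.64 = 41.38.
Posterior ∝ λ^2e^(−7λ) · λ^5e^(−41.38λ) = λ^7e^(−48.38λ), i.e. Gamma(8, 48.38).
Mode = (a−1)/b = 7/48.38 ≈ 0.145.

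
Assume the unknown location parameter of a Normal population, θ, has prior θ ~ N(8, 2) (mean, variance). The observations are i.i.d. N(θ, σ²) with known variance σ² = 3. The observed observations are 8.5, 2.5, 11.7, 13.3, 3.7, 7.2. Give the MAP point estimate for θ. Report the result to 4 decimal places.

n = 6; x̄ = (8.5 + 2.5 + 11.7 + 13.3 + 3.7 + 7.2)/6 = 46.9/6 = 469/60 ≈ 7.8167.
For a Normal prior and Normal likelihood with known variance, the posterior is Normal; its mode equals its mean, the precision-weighted average.
Prior precision 1/σ₀² = 1/2 = 0.5; data precision n/σ² = 6/3 = 2.
θ̂ = (0.5·8 + 2·(469/60)) / (0.5 + 2) = (589/30)/2.5 = 589/75 ≈ 7.8533.

θ̂_MAP = 7.8533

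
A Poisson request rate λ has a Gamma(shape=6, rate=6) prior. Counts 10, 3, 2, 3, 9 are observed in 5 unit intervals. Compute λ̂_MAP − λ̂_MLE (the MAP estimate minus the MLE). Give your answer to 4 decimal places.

Σxᵢ = 27. Posterior is Gamma(33, 11); MAP = (33−1)/11 = 32/11 ≈ 2.90909.
MLE = x̄ = 27/5 ≈ 5.40000.
Difference = 32/11 − 27/5 = -137/55 ≈ -2.4909.

MAP − MLE = -2.4909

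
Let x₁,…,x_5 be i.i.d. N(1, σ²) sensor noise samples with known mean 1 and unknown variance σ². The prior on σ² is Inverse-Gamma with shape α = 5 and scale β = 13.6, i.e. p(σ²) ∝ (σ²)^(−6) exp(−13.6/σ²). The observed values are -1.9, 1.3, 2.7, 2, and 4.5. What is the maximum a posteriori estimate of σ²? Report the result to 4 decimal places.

Sum of squared deviations about the known mean: SS = (-1.9−1)² + (1.3−1)² + (2.7−1)² + (2−1)² + (4.5−1)² = 24.64.
The Normal likelihood contributes (σ²)^(−n/2) exp(−SS/(2σ²)), so the posterior is Inverse-Gamma(α + n/2, β + SS/2) = Inverse-Gamma(7.5, 25.92).
The mode of Inverse-Gamma(a, b) is b/(a+1) = 25.92/8.5 ≈ 3.0494.

σ̂²_MAP = 3.0494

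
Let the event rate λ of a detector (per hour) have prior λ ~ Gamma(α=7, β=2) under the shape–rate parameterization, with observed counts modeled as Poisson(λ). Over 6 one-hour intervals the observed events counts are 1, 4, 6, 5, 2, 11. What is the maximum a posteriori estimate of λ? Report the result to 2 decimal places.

Σxᵢ = 1+4+6+5+2+11 = 29, with n = 6.
Posterior ∝ λ^6e^(−2λ) · λ^29e^(−6λ) = λ^35e^(−8λ), i.e. Gamma(shape=36, rate=8).
The mode of a Gamma(a, b) with a ≥ 1 (shape–rate) is (a−1)/b = 35/8 ≈ 4.38.

λ̂_MAP = 4.38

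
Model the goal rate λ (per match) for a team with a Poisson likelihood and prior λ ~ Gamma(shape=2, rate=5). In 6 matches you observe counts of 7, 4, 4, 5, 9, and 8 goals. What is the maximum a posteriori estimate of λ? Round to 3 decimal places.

Σxᵢ = 7+4+4+5+9+8 = 37, with n = 6.
Posterior ∝ λe^(−5λ) · λ^37e^(−6λ) = λ^38e^(−11λ), i.e. Gamma(shape=39, rate=11).
The mode of a Gamma(a, b) with a ≥ 1 (shape–rate) is (a−1)/b = 38/11 ≈ 3.455.

λ̂_MAP = 3.455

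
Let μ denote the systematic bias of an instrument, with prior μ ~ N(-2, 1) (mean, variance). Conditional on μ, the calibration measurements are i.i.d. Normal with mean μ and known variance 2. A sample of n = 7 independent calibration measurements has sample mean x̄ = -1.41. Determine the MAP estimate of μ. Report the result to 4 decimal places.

μ̂_MAP = -1.5411

n = 7, x̄ = -1.41.
For a Normal prior and Normal likelihood with known variance, the posterior is Normal; its mode equals its mean, the precision-weighted average.
Prior precision 1/σ₀² = 1/1 = 1; data precision n/σ² = 7/2 = 3.5.
μ̂ = (1·(-2) + 3.5·(-1.41)) / (1 + 3.5) = (-6.935)/4.5 = -1387/900 ≈ -1.5411.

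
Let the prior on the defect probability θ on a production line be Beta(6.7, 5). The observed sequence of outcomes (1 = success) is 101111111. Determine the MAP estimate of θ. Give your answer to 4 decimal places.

Prior: Beta(6.7, 5).
Data: 8 successes in 9 trials (from the sequence). The binomial likelihood contributes θ^8(1−θ)^1, so the posterior is Beta(6.7+8, 5+1) = Beta(14.7, 6).
For Beta(a, b) with a, b > 1 the mode is (a−1)/(a+b−2) = 13.7/18.7 ≈ 0.7326.

θ̂_MAP = 0.7326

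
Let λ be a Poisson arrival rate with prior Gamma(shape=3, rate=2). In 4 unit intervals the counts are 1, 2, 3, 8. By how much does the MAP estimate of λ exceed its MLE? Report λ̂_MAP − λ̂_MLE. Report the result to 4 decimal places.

MAP − MLE = -0.8333

Σxᵢ = 14. Posterior is Gamma(17, 6); MAP = (17−1)/6 = 16/6 ≈ 2.66667.
MLE = x̄ = 14/4 ≈ 3.50000.
Difference = 16/6 − 14/4 = -5/6 ≈ -0.8333.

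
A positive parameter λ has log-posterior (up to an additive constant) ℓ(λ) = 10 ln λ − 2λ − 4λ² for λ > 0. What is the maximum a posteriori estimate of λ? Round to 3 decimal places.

ℓ'(λ) = 10/λ − 2 − 8λ. Setting this to zero and multiplying by λ: 8λ² + 2λ − 10 = 0.
λ = (−2 + √(2² + 4·8·10)) / (2·8) = (−2 + √324) / 16 = (−2 + 18)/16 = 1.
ℓ''(λ) = −10/λ² − 8 < 0, confirming a maximum.

λ̂_MAP = 1.000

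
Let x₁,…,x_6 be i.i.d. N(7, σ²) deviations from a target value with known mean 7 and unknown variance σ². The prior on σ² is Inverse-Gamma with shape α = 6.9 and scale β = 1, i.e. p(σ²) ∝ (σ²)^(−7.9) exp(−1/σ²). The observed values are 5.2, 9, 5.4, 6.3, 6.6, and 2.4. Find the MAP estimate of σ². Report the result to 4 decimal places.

Sum of squared deviations about the known mean: SS = (5.2−7)² + (9−7)² + (5.4−7)² + (6.3−7)² + (6.6−7)² + (2.4−7)² = 31.61.
The Normal likelihood contributes (σ²)^(−n/2) exp(−SS/(2σ²)), so the posterior is Inverse-Gamma(α + n/2, β + SS/2) = Inverse-Gamma(9.9, 16.805).
The mode of Inverse-Gamma(a, b) is b/(a+1) = 16.805/10.9 ≈ 1.5417.

σ̂²_MAP = 1.5417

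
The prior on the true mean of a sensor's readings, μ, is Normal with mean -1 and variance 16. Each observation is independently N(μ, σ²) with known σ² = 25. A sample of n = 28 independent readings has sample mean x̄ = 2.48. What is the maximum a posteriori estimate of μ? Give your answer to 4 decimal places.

n = 28, x̄ = 2.48.
For a Normal prior and Normal likelihood with known variance, the posterior is Normal; its mode equals its mean, the precision-weighted average.
Prior precision 1/σ₀² = 1/16 = 0.0625; data precision n/σ² = 28/25 = 1.12.
μ̂ = (0.0625·(-1) + 1.12·2.48) / (0.0625 + 1.12) = 2.7151/1.1825 = 27151/11825 ≈ 2.2961.

μ̂_MAP = 2.2961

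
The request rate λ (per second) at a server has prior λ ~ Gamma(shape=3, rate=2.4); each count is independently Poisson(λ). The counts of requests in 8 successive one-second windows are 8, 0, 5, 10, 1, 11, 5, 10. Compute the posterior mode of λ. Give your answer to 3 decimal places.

λ̂_MAP = 5.000

Σxᵢ = 8+0+5+10+1+11+5+10 = 50, with n = 8.
Posterior ∝ λ^2e^(−2.4λ) · λ^50e^(−8λ) = λ^52e^(−10.4λ), i.e. Gamma(shape=53, rate=10.4).
The mode of a Gamma(a, b) with a ≥ 1 (shape–rate) is (a−1)/b = 52/10.4 ≈ 5.000.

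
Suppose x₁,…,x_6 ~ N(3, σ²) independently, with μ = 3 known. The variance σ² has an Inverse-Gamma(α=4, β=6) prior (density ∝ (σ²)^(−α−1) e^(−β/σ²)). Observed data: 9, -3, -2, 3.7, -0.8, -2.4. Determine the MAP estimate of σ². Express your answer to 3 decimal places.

Sum of squared deviations about the known mean: SS = (9−3)² + (-3−3)² + (-2−3)² + (3.7−3)² + (-0.8−3)² + (-2.4−3)² = 141.09.
The Normal likelihood contributes (σ²)^(−n/2) exp(−SS/(2σ²)), so the posterior is Inverse-Gamma(α + n/2, β + SS/2) = Inverse-Gamma(7, 76.545).
The mode of Inverse-Gamma(a, b) is b/(a+1) = 76.545/8 ≈ 9.568.

σ̂²_MAP = 9.568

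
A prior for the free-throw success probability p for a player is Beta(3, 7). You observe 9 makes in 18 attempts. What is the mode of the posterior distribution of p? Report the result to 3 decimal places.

p̂_MAP = 0.423

Prior: Beta(3, 7).
Data: 9 successes in 18 trials. The binomial likelihood contributes p^9(1−p)^9, so the posterior is Beta(3+9, 7+9) = Beta(12, 16).
For Beta(a, b) with a, b > 1 the mode is (a−1)/(a+b−2) = 11/26 ≈ 0.423.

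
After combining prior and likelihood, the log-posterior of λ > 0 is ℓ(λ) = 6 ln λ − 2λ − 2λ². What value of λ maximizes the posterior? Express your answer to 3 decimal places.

λ̂_MAP = 1.000

ℓ'(λ) = 6/λ − 2 − 4λ. Setting this to zero and multiplying by λ: 4λ² + 2λ − 6 = 0.
λ = (−2 + √(2² + 4·4·6)) / (2·4) = (−2 + √100) / 8 = (−2 + 10)/8 = 1.
ℓ''(λ) = −6/λ² − 4 < 0, confirming a maximum.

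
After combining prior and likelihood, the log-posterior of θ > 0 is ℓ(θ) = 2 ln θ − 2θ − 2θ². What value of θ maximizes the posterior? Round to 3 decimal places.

θ̂_MAP = 0.500

ℓ'(θ) = 2/θ − 2 − 4θ. Setting this to zero and multiplying by θ: 4θ² + 2θ − 2 = 0.
θ = (−2 + √(2² + 4·4·2)) / (2·4) = (−2 + √36) / 8 = (−2 + 6)/8 = 1/2.
ℓ''(θ) = −2/θ² − 4 < 0, confirming a maximum.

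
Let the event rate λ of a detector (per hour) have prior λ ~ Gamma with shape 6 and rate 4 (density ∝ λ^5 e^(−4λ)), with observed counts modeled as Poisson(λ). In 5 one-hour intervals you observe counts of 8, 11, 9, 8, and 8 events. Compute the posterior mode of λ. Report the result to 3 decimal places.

Σxᵢ = 8+11+9+8+8 = 44, with n = 5.
Posterior ∝ λ^5e^(−4λ) · λ^44e^(−5λ) = λ^49e^(−9λ), i.e. Gamma(shape=50, rate=9).
The mode of a Gamma(a, b) with a ≥ 1 (shape–rate) is (a−1)/b = 49/9 ≈ 5.444.

λ̂_MAP = 5.444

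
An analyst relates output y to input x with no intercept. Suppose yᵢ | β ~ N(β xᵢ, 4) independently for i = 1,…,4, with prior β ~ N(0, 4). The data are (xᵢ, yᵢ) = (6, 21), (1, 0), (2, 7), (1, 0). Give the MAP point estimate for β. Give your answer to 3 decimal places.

log p(β | y) = −Σ(yᵢ − βxᵢ)²/(2·4) − β²/(2·4) + const.
Setting the derivative to zero: Σxᵢ(yᵢ − βxᵢ)/4 − β/4 = 0, so β = Σxᵢyᵢ / (Σxᵢ² + σ²/τ²).
Σxᵢyᵢ = 6·21 + 1·0 + 2·7 + 1·0 = 140; Σxᵢ² = 42; σ²/τ² = 1.
β̂_MAP = 140 / (42 + 1) = 140/43 ≈ 3.256.

β̂_MAP = 3.256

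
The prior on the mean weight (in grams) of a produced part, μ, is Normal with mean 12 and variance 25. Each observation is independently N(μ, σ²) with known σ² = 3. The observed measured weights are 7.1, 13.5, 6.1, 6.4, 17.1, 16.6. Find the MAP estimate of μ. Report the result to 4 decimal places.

μ̂_MAP = 11.1503

n = 6; x̄ = (7.1 + 13.5 + 6.1 + 6.4 + 17.1 + 16.6)/6 = 66.8/6 = 167/15 ≈ 11.1333.
For a Normal prior and Normal likelihood with known variance, the posterior is Normal; its mode equals its mean, the precision-weighted average.
Prior precision 1/σ₀² = 1/25 = 0.04; data precision n/σ² = 6/3 = 2.
μ̂ = (0.04·12 + 2·(167/15)) / (0.04 + 2) = (1706/75)/2.04 = 1706/153 ≈ 11.1503.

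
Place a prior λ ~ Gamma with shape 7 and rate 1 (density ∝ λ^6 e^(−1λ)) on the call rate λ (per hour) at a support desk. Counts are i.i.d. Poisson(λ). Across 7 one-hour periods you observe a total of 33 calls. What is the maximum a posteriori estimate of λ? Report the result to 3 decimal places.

Σxᵢ = 33, n = 7.
Posterior ∝ λ^6e^(−1λ) · λ^33e^(−7λ) = λ^39e^(−8λ), i.e. Gamma(shape=40, rate=8).
The mode of a Gamma(a, b) with a ≥ 1 (shape–rate) is (a−1)/b = 39/8 ≈ 4.875.

λ̂_MAP = 4.875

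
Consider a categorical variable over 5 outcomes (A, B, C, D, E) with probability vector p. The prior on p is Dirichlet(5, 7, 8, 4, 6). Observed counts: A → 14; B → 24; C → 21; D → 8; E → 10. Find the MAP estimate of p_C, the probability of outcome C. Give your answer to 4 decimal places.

MAP estimate of p_C = 0.2745

The posterior is Dirichlet(αᵢ + nᵢ) = Dirichlet(19, 31, 29, 12, 16).
For a Dirichlet(a₁,…,a_K) with all aᵢ > 1, the mode has j-th component (aⱼ − 1)/(Σaᵢ − K).
Here Σaᵢ = 107 and K = 5, so p_C = (29 − 1)/(107 − 5) = 28/102 ≈ 0.2745.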